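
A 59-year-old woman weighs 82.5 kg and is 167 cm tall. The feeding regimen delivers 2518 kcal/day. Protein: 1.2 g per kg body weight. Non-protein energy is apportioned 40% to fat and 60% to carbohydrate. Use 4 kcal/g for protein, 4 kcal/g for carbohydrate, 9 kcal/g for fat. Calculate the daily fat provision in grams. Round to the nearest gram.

94 g/day

Protein = 1.2 × 82.5 = 99 g → 99 × 4 = 396 kcal.
Non-protein calories = 2518 − 396 = 2122 kcal.
Fat: 40% × 2122 = 848.8 kcal; carbohydrate: 1273.2 kcal.
Fat: 848.8 kcal ÷ 9 kcal/g = 94.3111 g.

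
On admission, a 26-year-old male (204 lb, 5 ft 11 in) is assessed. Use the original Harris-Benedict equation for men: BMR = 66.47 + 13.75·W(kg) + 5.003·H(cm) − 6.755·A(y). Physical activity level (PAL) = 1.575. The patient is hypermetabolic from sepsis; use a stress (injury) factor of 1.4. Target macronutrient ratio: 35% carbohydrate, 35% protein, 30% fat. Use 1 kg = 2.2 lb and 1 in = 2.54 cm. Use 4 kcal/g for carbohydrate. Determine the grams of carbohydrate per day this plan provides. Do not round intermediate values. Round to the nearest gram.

Convert to metric: weight = 204 ÷ 2.2 = 92.7273 kg; height = (5×12 + 11) × 2.54 = 71 × 2.54 = 180.34 cm.
Harris-Benedict: BMR = 66.47 + 13.75(92.7273) + 5.003(180.34) − 6.755(26) = 2068.081 kcal/day.
TEE = 2068.081 × 1.575 = 3257.2276 kcal/day.
With stress factor 1.4: 3257.2276 × 1.4 = 4560.1186 kcal/day.
Carbohydrate energy = 35% × 4560.1186 = 1596.0415 kcal.
Carbohydrate = 1596.0415 ÷ 4 kcal/g = 399.0104 g.

399 g/day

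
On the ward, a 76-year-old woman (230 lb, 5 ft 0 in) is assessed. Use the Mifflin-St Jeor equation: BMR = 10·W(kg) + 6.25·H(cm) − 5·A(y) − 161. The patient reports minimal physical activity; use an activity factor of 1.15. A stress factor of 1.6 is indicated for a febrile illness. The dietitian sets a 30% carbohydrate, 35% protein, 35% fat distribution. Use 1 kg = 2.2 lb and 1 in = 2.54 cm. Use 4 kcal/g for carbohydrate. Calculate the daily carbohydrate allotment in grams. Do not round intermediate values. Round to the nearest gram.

Convert to metric: weight = 230 ÷ 2.2 = 104.5455 kg; height = (5×12 + 0) × 2.54 = 60 × 2.54 = 152.4 cm.
Mifflin-St Jeor (female): BMR = 10(104.5455) + 6.25(152.4) − 5(76) − 161 = 1045.4545 + 952.5 − 380 − 161 = 1456.9545 kcal/day.
TEE = 1456.9545 × 1.15 = 1675.4977 kcal/day.
With stress factor 1.6: 1675.4977 × 1.6 = 2680.7964 kcal/day.
Carbohydrate energy = 30% × 2680.7964 = 804.2389 kcal.
Carbohydrate = 804.2389 ÷ 4 kcal/g = 201.0597 g.

201 g/day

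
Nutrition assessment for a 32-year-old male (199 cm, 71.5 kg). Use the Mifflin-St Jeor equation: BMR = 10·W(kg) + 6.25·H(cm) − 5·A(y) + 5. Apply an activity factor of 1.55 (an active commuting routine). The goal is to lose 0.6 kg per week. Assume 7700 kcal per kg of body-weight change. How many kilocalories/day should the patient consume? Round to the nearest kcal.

Mifflin-St Jeor (male): BMR = 10(71.5) + 6.25(199) − 5(32) + 5 = 715 + 1243.75 − 160 + 5 = 1803.75 kcal/day.
TEE = 1803.75 × 1.55 = 2795.8125 kcal/day.
Required daily deficit = 0.6 × 7700 ÷ 7 = 660 kcal/day.
Target intake = 2795.8125 − 660 = 2135.8125 kcal/day.

2136 kilocalories/day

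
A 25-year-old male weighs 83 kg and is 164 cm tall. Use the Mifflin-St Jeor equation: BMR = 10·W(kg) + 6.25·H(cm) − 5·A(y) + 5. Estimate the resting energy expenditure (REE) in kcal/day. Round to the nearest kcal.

1735 kcal/day

Mifflin-St Jeor (male): BMR = 10(83) + 6.25(164) − 5(25) + 5 = 830 + 1025 − 125 + 5 = 1735 kcal/day.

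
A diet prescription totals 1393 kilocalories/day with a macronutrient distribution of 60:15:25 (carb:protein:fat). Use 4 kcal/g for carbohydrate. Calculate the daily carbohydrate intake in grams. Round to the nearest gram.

Carbohydrate energy = 60% × 1393 = 835.8 kcal.
At 4 kcal/g: 835.8 ÷ 4 = 208.95 g.

209 g/day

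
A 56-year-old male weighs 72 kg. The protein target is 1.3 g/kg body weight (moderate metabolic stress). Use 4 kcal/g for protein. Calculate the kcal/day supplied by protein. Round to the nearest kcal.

374 kcal/day

Protein = 1.3 g/kg × 72 kg = 93.6 g/day.
Protein energy = 93.6 g × 4 kcal/g = 374.4 kcal/day.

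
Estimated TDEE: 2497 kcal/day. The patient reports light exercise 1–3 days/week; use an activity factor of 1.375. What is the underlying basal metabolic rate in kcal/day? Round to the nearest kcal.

BMR = TEE ÷ activity factor = 2497 ÷ 1.375 = 1816 kcal/day.

1816 kcal/day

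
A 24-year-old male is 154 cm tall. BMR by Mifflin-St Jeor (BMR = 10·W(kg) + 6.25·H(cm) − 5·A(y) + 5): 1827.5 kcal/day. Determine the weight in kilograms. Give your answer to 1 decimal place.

1827.5 = 10·W + 6.25(154) − 5(24) + 5
10·W = 1827.5 − 847.5 = 980, so W = 98 kg.

98.0 kg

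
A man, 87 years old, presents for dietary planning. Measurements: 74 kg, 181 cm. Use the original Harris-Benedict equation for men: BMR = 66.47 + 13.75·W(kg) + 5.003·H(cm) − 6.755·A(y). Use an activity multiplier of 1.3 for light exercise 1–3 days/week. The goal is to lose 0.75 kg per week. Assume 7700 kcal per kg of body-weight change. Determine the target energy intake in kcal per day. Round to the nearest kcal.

997 kcal per day

Harris-Benedict: BMR = 66.47 + 13.75(74) + 5.003(181) − 6.755(87) = 1401.828 kcal/day.
TEE = 1401.828 × 1.3 = 1822.3764 kcal/day.
Required daily deficit = 0.75 × 7700 ÷ 7 = 825 kcal/day.
Target intake = 1822.3764 − 825 = 997.3764 kcal/day.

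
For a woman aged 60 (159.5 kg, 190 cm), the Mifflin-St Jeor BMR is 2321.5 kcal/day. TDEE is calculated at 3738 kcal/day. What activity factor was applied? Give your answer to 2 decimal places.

1.61

Activity factor = TEE ÷ BMR = 3738 ÷ 2321.5 = 1.61.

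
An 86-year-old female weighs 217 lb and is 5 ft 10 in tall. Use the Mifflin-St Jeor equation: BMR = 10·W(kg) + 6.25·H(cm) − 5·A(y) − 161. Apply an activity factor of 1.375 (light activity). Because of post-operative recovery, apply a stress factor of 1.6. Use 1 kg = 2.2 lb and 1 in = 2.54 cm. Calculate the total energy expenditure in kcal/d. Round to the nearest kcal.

3315 kcal/d

Convert to metric: weight = 217 ÷ 2.2 = 98.6364 kg; height = (5×12 + 10) × 2.54 = 70 × 2.54 = 177.8 cm.
Mifflin-St Jeor (female): BMR = 10(98.6364) + 6.25(177.8) − 5(86) − 161 = 986.3636 + 1111.25 − 430 − 161 = 1506.6136 kcal/day.
TEE = BMR × activity factor = 1506.6136 × 1.375 = 2071.5938 kcal/day.
Apply stress factor: 2071.5938 × 1.6 = 3314.55 kcal/day.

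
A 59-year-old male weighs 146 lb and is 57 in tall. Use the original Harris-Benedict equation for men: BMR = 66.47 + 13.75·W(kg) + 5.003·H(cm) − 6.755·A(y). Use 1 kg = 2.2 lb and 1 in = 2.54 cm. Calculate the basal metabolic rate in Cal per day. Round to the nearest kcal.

1305 Cal per day

Convert to metric: weight = 146 ÷ 2.2 = 66.3636 kg; height = 57 × 2.54 = 144.78 cm.
Harris-Benedict: BMR = 66.47 + 13.75(66.3636) + 5.003(144.78) − 6.755(59) = 1304.7593 kcal/day.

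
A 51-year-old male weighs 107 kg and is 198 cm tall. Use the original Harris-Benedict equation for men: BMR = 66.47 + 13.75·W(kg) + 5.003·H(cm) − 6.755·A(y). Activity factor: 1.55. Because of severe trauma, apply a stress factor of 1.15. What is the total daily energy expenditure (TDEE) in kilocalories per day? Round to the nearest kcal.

3893 kilocalories per day

Harris-Benedict: BMR = 66.47 + 13.75(107) + 5.003(198) − 6.755(51) = 2183.809 kcal/day.
TEE = BMR × activity factor = 2183.809 × 1.55 = 3384.904 kcal/day.
Apply stress factor: 3384.904 × 1.15 = 3892.6395 kcal/day.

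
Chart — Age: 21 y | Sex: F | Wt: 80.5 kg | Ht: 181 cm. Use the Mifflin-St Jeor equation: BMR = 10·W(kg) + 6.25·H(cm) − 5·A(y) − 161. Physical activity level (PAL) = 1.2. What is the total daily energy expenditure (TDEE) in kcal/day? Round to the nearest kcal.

2004 kcal/day

Mifflin-St Jeor (female): BMR = 10(80.5) + 6.25(181) − 5(21) − 161 = 805 + 1131.25 − 105 − 161 = 1670.25 kcal/day.
TEE = BMR × activity factor = 1670.25 × 1.2 = 2004.3 kcal/day.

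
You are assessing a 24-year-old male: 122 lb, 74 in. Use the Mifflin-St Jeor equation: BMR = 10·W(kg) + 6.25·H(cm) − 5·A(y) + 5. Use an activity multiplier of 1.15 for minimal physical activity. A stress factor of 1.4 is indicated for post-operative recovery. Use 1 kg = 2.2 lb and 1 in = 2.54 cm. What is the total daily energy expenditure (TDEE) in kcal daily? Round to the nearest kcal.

2599 kcal daily

Convert to metric: weight = 122 ÷ 2.2 = 55.4545 kg; height = 74 × 2.54 = 187.96 cm.
Mifflin-St Jeor (male): BMR = 10(55.4545) + 6.25(187.96) − 5(24) + 5 = 554.5455 + 1174.75 − 120 + 5 = 1614.2955 kcal/day.
TEE = BMR × activity factor = 1614.2955 × 1.15 = 1856.4398 kcal/day.
Apply stress factor: 1856.4398 × 1.4 = 2599.0157 kcal/day.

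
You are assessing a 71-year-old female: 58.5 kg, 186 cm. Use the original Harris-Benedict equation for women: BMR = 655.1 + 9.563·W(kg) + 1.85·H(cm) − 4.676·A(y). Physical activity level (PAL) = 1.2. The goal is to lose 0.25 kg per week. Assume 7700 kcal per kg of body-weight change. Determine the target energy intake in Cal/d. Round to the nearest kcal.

1197 Cal/d

Harris-Benedict: BMR = 655.1 + 9.563(58.5) + 1.85(186) − 4.676(71) = 1226.6395 kcal/day.
TEE = 1226.6395 × 1.2 = 1471.9674 kcal/day.
Required daily deficit = 0.25 × 7700 ÷ 7 = 275 kcal/day.
Target intake = 1471.9674 − 275 = 1196.9674 kcal/day.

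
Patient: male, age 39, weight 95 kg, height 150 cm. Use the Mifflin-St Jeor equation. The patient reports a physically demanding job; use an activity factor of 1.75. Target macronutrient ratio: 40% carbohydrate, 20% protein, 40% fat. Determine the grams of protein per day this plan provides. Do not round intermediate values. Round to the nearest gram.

149 g/day

Mifflin-St Jeor (male): BMR = 10(95) + 6.25(150) − 5(39) + 5 = 950 + 937.5 − 195 + 5 = 1697.5 kcal/day.
TEE = 1697.5 × 1.75 = 2970.625 kcal/day.
Protein energy = 20% × 2970.625 = 594.125 kcal.
Protein = 594.125 ÷ 4 kcal/g = 148.5313 g.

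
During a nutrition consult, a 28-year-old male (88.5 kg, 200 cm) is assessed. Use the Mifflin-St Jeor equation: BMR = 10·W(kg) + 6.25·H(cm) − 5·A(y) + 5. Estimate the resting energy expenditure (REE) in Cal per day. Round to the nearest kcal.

Mifflin-St Jeor (male): BMR = 10(88.5) + 6.25(200) − 5(28) + 5 = 885 + 1250 − 140 + 5 = 2000 kcal/day.

2000 Cal per day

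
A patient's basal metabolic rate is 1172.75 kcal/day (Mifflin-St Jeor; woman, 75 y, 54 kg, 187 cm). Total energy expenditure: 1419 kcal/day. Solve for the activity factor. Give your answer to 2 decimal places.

Activity factor = TEE ÷ BMR = 1419 ÷ 1172.75 = 1.21.

1.21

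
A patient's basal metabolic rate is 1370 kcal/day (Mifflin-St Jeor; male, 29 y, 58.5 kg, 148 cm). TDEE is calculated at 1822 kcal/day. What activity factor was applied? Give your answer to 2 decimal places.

Activity factor = TEE ÷ BMR = 1822 ÷ 1370 = 1.33.

1.33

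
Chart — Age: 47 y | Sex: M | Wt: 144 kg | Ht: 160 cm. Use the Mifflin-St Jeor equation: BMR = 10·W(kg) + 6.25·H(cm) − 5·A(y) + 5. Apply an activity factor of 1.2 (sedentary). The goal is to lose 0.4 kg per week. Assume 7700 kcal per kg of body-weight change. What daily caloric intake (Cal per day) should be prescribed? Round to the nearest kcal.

2212 Cal per day

Mifflin-St Jeor (male): BMR = 10(144) + 6.25(160) − 5(47) + 5 = 1440 + 1000 − 235 + 5 = 2210 kcal/day.
TEE = 2210 × 1.2 = 2652 kcal/day.
Required daily deficit = 0.4 × 7700 ÷ 7 = 440 kcal/day.
Target intake = 2652 − 440 = 2212 kcal/day.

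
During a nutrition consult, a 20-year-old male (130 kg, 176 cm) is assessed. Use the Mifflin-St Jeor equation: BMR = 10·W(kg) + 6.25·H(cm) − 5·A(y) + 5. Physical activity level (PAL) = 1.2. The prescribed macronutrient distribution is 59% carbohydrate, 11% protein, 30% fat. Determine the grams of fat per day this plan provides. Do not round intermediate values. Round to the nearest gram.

92 g/day

Mifflin-St Jeor (male): BMR = 10(130) + 6.25(176) − 5(20) + 5 = 1300 + 1100 − 100 + 5 = 2305 kcal/day.
TEE = 2305 × 1.2 = 2766 kcal/day.
Fat energy = 30% × 2766 = 829.8 kcal.
Fat = 829.8 ÷ 9 kcal/g = 92.2 g.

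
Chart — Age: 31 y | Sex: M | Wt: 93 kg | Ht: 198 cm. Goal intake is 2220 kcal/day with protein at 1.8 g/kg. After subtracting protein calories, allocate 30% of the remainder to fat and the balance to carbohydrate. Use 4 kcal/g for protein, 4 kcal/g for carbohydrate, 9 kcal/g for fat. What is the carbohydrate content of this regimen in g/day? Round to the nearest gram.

Protein = 1.8 × 93 = 167.4 g → 167.4 × 4 = 669.6 kcal.
Non-protein calories = 2220 − 669.6 = 1550.4 kcal.
Fat: 30% × 1550.4 = 465.12 kcal; carbohydrate: 1085.28 kcal.
Carbohydrate: 1085.28 kcal ÷ 4 kcal/g = 271.32 g.

271 g/day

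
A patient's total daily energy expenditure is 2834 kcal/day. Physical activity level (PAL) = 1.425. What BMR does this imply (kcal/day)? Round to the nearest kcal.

1989 kcal/day

BMR = TEE ÷ activity factor = 2834 ÷ 1.425 = 1988.7719 kcal/day.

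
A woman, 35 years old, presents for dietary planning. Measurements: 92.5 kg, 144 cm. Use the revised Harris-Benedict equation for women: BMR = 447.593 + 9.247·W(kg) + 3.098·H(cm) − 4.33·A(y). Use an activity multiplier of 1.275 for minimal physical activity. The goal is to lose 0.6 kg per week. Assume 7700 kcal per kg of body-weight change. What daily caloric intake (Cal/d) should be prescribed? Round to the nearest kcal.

Harris-Benedict: BMR = 447.593 + 9.247(92.5) + 3.098(144) − 4.33(35) = 1597.5025 kcal/day.
TEE = 1597.5025 × 1.275 = 2036.8157 kcal/day.
Required daily deficit = 0.6 × 7700 ÷ 7 = 660 kcal/day.
Target intake = 2036.8157 − 660 = 1376.8157 kcal/day.

1377 Cal/d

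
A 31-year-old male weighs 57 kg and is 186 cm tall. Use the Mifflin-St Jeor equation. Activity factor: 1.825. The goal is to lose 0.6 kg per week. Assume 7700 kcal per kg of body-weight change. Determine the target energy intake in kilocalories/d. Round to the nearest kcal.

2228 kilocalories/d

Mifflin-St Jeor (male): BMR = 10(57) + 6.25(186) − 5(31) + 5 = 570 + 1162.5 − 155 + 5 = 1582.5 kcal/day.
TEE = 1582.5 × 1.825 = 2888.0625 kcal/day.
Required daily deficit = 0.6 × 7700 ÷ 7 = 660 kcal/day.
Target intake = 2888.0625 − 660 = 2228.0625 kcal/day.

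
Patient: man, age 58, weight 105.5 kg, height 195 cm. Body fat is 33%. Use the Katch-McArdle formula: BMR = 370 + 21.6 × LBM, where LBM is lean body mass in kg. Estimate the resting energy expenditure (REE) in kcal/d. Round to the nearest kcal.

LBM = 105.5 × (1 − 0.33) = 70.685 kg. Katch-McArdle: BMR = 370 + 21.6 × 70.685 = 1896.796 kcal/day.

1897 kcal/d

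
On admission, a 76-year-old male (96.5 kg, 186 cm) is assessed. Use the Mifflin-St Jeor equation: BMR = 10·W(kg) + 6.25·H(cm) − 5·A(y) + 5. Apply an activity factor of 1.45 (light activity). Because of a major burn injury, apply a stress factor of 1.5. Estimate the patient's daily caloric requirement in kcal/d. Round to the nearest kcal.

3812 kcal/d

Mifflin-St Jeor (male): BMR = 10(96.5) + 6.25(186) − 5(76) + 5 = 965 + 1162.5 − 380 + 5 = 1752.5 kcal/day.
TEE = BMR × activity factor = 1752.5 × 1.45 = 2541.125 kcal/day.
Apply stress factor: 2541.125 × 1.5 = 3811.6875 kcal/day.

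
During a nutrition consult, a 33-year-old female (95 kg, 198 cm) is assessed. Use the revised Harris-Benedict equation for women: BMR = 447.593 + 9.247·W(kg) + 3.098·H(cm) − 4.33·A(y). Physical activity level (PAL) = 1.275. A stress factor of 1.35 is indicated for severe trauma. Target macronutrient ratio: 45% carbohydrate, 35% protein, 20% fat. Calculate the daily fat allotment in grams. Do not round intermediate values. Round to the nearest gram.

Harris-Benedict: BMR = 447.593 + 9.247(95) + 3.098(198) − 4.33(33) = 1796.572 kcal/day.
TEE = 1796.572 × 1.275 = 2290.6293 kcal/day.
With stress factor 1.35: 2290.6293 × 1.35 = 3092.3496 kcal/day.
Fat energy = 20% × 3092.3496 = 618.4699 kcal.
Fat = 618.4699 ÷ 9 kcal/g = 68.7189 g.

69 g/day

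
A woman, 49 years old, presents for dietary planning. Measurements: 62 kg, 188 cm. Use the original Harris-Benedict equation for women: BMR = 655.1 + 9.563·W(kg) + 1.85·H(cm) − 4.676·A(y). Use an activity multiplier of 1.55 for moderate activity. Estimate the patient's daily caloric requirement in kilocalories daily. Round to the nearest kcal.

2118 kilocalories daily

Harris-Benedict: BMR = 655.1 + 9.563(62) + 1.85(188) − 4.676(49) = 1366.682 kcal/day.
TEE = BMR × activity factor = 1366.682 × 1.55 = 2118.3571 kcal/day.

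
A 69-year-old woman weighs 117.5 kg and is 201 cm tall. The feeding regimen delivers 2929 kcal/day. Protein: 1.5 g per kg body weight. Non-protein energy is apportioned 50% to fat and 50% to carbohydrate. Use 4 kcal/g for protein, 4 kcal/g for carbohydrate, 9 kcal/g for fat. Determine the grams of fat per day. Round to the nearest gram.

124 g/day

Protein = 1.5 × 117.5 = 176.25 g → 176.25 × 4 = 705 kcal.
Non-protein calories = 2929 − 705 = 2224 kcal.
Fat: 50% × 2224 = 1112 kcal; carbohydrate: 1112 kcal.
Fat: 1112 kcal ÷ 9 kcal/g = 123.5556 g.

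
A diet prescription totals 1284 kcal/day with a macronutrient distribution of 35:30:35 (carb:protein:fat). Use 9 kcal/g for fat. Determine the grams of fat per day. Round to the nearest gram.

Fat energy = 35% × 1284 = 449.4 kcal.
At 9 kcal/g: 449.4 ÷ 9 = 49.9333 g.

50 g/day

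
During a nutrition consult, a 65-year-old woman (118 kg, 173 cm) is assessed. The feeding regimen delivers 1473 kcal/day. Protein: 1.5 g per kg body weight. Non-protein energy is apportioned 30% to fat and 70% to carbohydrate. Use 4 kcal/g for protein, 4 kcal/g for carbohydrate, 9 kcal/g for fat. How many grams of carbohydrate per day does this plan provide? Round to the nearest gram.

Protein = 1.5 × 118 = 177 g → 177 × 4 = 708 kcal.
Non-protein calories = 1473 − 708 = 765 kcal.
Fat: 30% × 765 = 229.5 kcal; carbohydrate: 535.5 kcal.
Carbohydrate: 535.5 kcal ÷ 4 kcal/g = 133.875 g.

134 g/day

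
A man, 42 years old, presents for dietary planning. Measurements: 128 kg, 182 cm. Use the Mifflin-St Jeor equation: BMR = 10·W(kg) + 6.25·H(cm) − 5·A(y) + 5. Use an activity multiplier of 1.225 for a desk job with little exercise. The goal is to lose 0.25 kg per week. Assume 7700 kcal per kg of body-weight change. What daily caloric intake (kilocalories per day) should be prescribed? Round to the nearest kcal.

2435 kilocalories per day

Mifflin-St Jeor (male): BMR = 10(128) + 6.25(182) − 5(42) + 5 = 1280 + 1137.5 − 210 + 5 = 2212.5 kcal/day.
TEE = 2212.5 × 1.225 = 2710.3125 kcal/day.
Required daily deficit = 0.25 × 7700 ÷ 7 = 275 kcal/day.
Target intake = 2710.3125 − 275 = 2435.3125 kcal/day.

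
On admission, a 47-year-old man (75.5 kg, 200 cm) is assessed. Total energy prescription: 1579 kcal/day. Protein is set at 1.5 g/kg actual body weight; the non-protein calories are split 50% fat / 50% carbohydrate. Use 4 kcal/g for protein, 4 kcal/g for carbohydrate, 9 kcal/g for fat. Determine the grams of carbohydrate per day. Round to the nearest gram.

141 g/day

Protein = 1.5 × 75.5 = 113.25 g → 113.25 × 4 = 453 kcal.
Non-protein calories = 1579 − 453 = 1126 kcal.
Fat: 50% × 1126 = 563 kcal; carbohydrate: 563 kcal.
Carbohydrate: 563 kcal ÷ 4 kcal/g = 140.75 g.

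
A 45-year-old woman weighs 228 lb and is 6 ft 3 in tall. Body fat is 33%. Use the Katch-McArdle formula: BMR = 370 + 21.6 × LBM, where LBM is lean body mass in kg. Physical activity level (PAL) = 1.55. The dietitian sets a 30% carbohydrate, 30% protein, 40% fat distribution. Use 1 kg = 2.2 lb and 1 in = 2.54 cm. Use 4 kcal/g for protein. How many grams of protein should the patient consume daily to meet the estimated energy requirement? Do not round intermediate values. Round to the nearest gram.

217 g/day

Convert to metric: weight = 228 ÷ 2.2 = 103.6364 kg; height = (6×12 + 3) × 2.54 = 75 × 2.54 = 190.5 cm.
LBM = 103.6364 × (1 − 0.33) = 69.4364 kg. Katch-McArdle: BMR = 370 + 21.6 × 69.4364 = 1869.8255 kcal/day.
TEE = 1869.8255 × 1.55 = 2898.2295 kcal/day.
Protein energy = 30% × 2898.2295 = 869.4688 kcal.
Protein = 869.4688 ÷ 4 kcal/g = 217.3672 g.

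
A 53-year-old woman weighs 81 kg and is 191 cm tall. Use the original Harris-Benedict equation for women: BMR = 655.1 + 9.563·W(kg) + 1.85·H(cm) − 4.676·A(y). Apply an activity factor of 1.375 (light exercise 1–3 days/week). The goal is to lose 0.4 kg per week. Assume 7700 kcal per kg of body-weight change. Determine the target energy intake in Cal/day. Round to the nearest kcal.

Harris-Benedict: BMR = 655.1 + 9.563(81) + 1.85(191) − 4.676(53) = 1535.225 kcal/day.
TEE = 1535.225 × 1.375 = 2110.9344 kcal/day.
Required daily deficit = 0.4 × 7700 ÷ 7 = 440 kcal/day.
Target intake = 2110.9344 − 440 = 1670.9344 kcal/day.

1671 Cal/day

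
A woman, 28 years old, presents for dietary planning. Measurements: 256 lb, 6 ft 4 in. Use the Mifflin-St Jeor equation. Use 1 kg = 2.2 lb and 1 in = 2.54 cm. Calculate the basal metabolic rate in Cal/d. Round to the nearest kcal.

Convert to metric: weight = 256 ÷ 2.2 = 116.3636 kg; height = (6×12 + 4) × 2.54 = 76 × 2.54 = 193.04 cm.
Mifflin-St Jeor (female): BMR = 10(116.3636) + 6.25(193.04) − 5(28) − 161 = 1163.6364 + 1206.5 − 140 − 161 = 2069.1364 kcal/day.

2069 Cal/d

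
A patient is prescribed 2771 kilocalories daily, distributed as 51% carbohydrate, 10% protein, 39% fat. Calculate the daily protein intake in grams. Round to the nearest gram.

Protein energy = 10% × 2771 = 277.1 kcal.
At 4 kcal/g: 277.1 ÷ 4 = 69.275 g.

69 g/day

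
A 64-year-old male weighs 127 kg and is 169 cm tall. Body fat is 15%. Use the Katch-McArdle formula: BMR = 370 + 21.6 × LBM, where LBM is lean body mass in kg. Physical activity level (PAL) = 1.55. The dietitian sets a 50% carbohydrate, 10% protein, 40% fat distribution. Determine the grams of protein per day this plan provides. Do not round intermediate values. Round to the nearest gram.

LBM = 127 × (1 − 0.15) = 107.95 kg. Katch-McArdle: BMR = 370 + 21.6 × 107.95 = 2701.72 kcal/day.
TEE = 2701.72 × 1.55 = 4187.666 kcal/day.
Protein energy = 10% × 4187.666 = 418.7666 kcal.
Protein = 418.7666 ÷ 4 kcal/g = 104.6917 g.

105 g/day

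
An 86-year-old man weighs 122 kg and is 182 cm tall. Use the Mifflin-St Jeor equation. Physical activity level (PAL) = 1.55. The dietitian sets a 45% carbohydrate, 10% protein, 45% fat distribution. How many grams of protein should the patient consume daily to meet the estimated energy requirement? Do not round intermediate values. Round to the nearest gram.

Mifflin-St Jeor (male): BMR = 10(122) + 6.25(182) − 5(86) + 5 = 1220 + 1137.5 − 430 + 5 = 1932.5 kcal/day.
TEE = 1932.5 × 1.55 = 2995.375 kcal/day.
Protein energy = 10% × 2995.375 = 299.5375 kcal.
Protein = 299.5375 ÷ 4 kcal/g = 74.8844 g.

75 g/day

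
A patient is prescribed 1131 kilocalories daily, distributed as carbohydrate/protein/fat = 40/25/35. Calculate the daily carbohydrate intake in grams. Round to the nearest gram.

113 g/day

Carbohydrate energy = 40% × 1131 = 452.4 kcal.
At 4 kcal/g: 452.4 ÷ 4 = 113.1 g.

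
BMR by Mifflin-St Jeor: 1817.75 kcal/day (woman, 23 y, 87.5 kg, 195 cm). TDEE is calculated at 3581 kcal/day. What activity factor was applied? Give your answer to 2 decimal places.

1.97

Activity factor = TEE ÷ BMR = 3581 ÷ 1817.75 = 1.97.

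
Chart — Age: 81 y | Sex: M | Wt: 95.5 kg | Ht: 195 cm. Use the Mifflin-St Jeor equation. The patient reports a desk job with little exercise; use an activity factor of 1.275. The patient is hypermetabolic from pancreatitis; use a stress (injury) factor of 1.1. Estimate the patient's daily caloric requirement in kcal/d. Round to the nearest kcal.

Mifflin-St Jeor (male): BMR = 10(95.5) + 6.25(195) − 5(81) + 5 = 955 + 1218.75 − 405 + 5 = 1773.75 kcal/day.
TEE = BMR × activity factor = 1773.75 × 1.275 = 2261.5313 kcal/day.
Apply stress factor: 2261.5313 × 1.1 = 2487.6844 kcal/day.

2488 kcal/d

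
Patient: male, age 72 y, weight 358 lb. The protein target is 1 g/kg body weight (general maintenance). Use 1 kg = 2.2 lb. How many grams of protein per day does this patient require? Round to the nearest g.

Weight in kg = 358 ÷ 2.2 = 162.7273 kg.
Protein = 1 g/kg × 162.7273 kg = 162.7273 g/day.

163 g/day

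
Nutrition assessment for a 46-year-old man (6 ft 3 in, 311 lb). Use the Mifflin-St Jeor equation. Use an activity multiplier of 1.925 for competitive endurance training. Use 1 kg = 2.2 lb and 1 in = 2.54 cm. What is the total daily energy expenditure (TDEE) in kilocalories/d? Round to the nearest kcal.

4580 kilocalories/d

Convert to metric: weight = 311 ÷ 2.2 = 141.3636 kg; height = (6×12 + 3) × 2.54 = 75 × 2.54 = 190.5 cm.
Mifflin-St Jeor (male): BMR = 10(141.3636) + 6.25(190.5) − 5(46) + 5 = 1413.6364 + 1190.625 − 230 + 5 = 2379.2614 kcal/day.
TEE = BMR × activity factor = 2379.2614 × 1.925 = 4580.0781 kcal/day.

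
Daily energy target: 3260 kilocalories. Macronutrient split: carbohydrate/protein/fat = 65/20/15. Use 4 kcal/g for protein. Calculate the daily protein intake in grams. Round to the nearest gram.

Protein energy = 20% × 3260 = 652 kcal.
At 4 kcal/g: 652 ÷ 4 = 163 g.

163 g/day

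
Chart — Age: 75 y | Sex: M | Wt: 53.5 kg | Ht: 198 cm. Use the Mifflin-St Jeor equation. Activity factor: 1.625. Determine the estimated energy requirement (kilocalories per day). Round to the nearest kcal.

Mifflin-St Jeor (male): BMR = 10(53.5) + 6.25(198) − 5(75) + 5 = 535 + 1237.5 − 375 + 5 = 1402.5 kcal/day.
TEE = BMR × activity factor = 1402.5 × 1.625 = 2279.0625 kcal/day.

2279 kilocalories per day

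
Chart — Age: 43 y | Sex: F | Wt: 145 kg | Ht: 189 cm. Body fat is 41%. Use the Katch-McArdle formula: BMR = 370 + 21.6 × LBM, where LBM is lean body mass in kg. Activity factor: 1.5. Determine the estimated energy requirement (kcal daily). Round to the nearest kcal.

LBM = 145 × (1 − 0.41) = 85.55 kg. Katch-McArdle: BMR = 370 + 21.6 × 85.55 = 2217.88 kcal/day.
TEE = BMR × activity factor = 2217.88 × 1.5 = 3326.82 kcal/day.

3327 kcal daily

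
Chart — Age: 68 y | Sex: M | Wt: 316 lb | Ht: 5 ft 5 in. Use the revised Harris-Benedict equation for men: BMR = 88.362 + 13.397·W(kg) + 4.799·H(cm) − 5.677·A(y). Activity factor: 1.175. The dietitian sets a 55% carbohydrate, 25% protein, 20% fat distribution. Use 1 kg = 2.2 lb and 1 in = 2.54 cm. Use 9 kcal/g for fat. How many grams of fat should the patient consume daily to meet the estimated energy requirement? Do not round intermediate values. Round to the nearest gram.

Convert to metric: weight = 316 ÷ 2.2 = 143.6364 kg; height = (5×12 + 5) × 2.54 = 65 × 2.54 = 165.1 cm.
Harris-Benedict: BMR = 88.362 + 13.397(143.6364) + 4.799(165.1) − 5.677(68) = 2418.9373 kcal/day.
TEE = 2418.9373 × 1.175 = 2842.2513 kcal/day.
Fat energy = 20% × 2842.2513 = 568.4503 kcal.
Fat = 568.4503 ÷ 9 kcal/g = 63.1611 g.

63 g/day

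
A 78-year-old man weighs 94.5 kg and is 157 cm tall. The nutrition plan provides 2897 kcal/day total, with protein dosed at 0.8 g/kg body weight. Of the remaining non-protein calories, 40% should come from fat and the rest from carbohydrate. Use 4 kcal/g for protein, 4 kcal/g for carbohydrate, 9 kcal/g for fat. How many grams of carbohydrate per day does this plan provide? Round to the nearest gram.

389 g/day

Protein = 0.8 × 94.5 = 75.6 g → 75.6 × 4 = 302.4 kcal.
Non-protein calories = 2897 − 302.4 = 2594.6 kcal.
Fat: 40% × 2594.6 = 1037.84 kcal; carbohydrate: 1556.76 kcal.
Carbohydrate: 1556.76 kcal ÷ 4 kcal/g = 389.19 g.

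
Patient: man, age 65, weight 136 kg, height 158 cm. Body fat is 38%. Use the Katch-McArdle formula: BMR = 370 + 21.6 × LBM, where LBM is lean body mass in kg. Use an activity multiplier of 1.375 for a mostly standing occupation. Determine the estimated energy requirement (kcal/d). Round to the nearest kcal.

3013 kcal/d

LBM = 136 × (1 − 0.38) = 84.32 kg. Katch-McArdle: BMR = 370 + 21.6 × 84.32 = 2191.312 kcal/day.
TEE = BMR × activity factor = 2191.312 × 1.375 = 3013.054 kcal/day.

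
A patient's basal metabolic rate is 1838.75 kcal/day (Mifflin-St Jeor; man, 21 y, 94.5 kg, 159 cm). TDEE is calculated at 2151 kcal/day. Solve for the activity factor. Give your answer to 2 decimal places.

Activity factor = TEE ÷ BMR = 2151 ÷ 1838.75 = 1.17.

1.17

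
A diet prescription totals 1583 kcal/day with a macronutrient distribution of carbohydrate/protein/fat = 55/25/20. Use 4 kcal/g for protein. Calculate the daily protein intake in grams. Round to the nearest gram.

99 g/day

Protein energy = 25% × 1583 = 395.75 kcal.
At 4 kcal/g: 395.75 ÷ 4 = 98.9375 g.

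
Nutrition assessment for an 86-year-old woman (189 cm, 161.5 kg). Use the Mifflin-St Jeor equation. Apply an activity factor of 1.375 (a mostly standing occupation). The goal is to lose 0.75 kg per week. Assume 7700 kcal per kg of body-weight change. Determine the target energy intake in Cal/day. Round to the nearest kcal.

Mifflin-St Jeor (female): BMR = 10(161.5) + 6.25(189) − 5(86) − 161 = 1615 + 1181.25 − 430 − 161 = 2205.25 kcal/day.
TEE = 2205.25 × 1.375 = 3032.2188 kcal/day.
Required daily deficit = 0.75 × 7700 ÷ 7 = 825 kcal/day.
Target intake = 3032.2188 − 825 = 2207.2188 kcal/day.

2207 Cal/day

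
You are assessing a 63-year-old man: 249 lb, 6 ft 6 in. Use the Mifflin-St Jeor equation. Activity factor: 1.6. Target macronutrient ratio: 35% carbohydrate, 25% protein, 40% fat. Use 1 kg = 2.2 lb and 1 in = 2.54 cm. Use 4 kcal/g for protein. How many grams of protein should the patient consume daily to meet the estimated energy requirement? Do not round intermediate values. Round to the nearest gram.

206 g/day

Convert to metric: weight = 249 ÷ 2.2 = 113.1818 kg; height = (6×12 + 6) × 2.54 = 78 × 2.54 = 198.12 cm.
Mifflin-St Jeor (male): BMR = 10(113.1818) + 6.25(198.12) − 5(63) + 5 = 1131.8182 + 1238.25 − 315 + 5 = 2060.0682 kcal/day.
TEE = 2060.0682 × 1.6 = 3296.1091 kcal/day.
Protein energy = 25% × 3296.1091 = 824.0273 kcal.
Protein = 824.0273 ÷ 4 kcal/g = 206.0068 g.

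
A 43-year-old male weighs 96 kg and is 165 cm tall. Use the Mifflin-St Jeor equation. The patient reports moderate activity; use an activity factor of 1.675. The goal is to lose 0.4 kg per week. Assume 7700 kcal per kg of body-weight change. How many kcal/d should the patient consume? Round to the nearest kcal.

2544 kcal/d

Mifflin-St Jeor (male): BMR = 10(96) + 6.25(165) − 5(43) + 5 = 960 + 1031.25 − 215 + 5 = 1781.25 kcal/day.
TEE = 1781.25 × 1.675 = 2983.5938 kcal/day.
Required daily deficit = 0.4 × 7700 ÷ 7 = 440 kcal/day.
Target intake = 2983.5938 − 440 = 2543.5938 kcal/day.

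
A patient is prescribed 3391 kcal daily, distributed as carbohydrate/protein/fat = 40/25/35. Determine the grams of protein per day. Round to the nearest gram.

Protein energy = 25% × 3391 = 847.75 kcal.
At 4 kcal/g: 847.75 ÷ 4 = 211.9375 g.

212 g/day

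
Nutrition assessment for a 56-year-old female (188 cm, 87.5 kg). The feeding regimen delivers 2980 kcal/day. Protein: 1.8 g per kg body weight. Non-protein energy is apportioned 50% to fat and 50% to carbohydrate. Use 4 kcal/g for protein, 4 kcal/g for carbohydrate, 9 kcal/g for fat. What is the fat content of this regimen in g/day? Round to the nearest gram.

131 g/day

Protein = 1.8 × 87.5 = 157.5 g → 157.5 × 4 = 630 kcal.
Non-protein calories = 2980 − 630 = 2350 kcal.
Fat: 50% × 2350 = 1175 kcal; carbohydrate: 1175 kcal.
Fat: 1175 kcal ÷ 9 kcal/g = 130.5556 g.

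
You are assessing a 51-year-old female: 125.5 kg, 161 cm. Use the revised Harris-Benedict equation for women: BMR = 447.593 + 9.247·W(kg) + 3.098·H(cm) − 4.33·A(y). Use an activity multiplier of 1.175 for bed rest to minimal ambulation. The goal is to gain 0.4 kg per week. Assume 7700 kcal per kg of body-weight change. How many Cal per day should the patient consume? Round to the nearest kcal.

2656 Cal per day

Harris-Benedict: BMR = 447.593 + 9.247(125.5) + 3.098(161) − 4.33(51) = 1886.0395 kcal/day.
TEE = 1886.0395 × 1.175 = 2216.0964 kcal/day.
Required daily surplus = 0.4 × 7700 ÷ 7 = 440 kcal/day.
Target intake = 2216.0964 + 440 = 2656.0964 kcal/day.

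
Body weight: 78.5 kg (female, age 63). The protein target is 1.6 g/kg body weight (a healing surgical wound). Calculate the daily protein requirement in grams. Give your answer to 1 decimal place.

Protein = 1.6 g/kg × 78.5 kg = 125.6 g/day.

125.6 g/day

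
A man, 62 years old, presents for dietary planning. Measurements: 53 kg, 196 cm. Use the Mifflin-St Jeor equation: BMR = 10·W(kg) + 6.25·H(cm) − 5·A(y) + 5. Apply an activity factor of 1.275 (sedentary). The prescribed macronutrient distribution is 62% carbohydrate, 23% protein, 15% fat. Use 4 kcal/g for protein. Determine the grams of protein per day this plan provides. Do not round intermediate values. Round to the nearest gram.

Mifflin-St Jeor (male): BMR = 10(53) + 6.25(196) − 5(62) + 5 = 530 + 1225 − 310 + 5 = 1450 kcal/day.
TEE = 1450 × 1.275 = 1848.75 kcal/day.
Protein energy = 23% × 1848.75 = 425.2125 kcal.
Protein = 425.2125 ÷ 4 kcal/g = 106.3031 g.

106 g/day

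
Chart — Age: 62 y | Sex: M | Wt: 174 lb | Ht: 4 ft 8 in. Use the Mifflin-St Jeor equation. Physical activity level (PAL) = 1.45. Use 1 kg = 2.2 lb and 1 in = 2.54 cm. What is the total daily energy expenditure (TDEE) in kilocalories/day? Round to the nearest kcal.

Convert to metric: weight = 174 ÷ 2.2 = 79.0909 kg; height = (4×12 + 8) × 2.54 = 56 × 2.54 = 142.24 cm.
Mifflin-St Jeor (male): BMR = 10(79.0909) + 6.25(142.24) − 5(62) + 5 = 790.9091 + 889 − 310 + 5 = 1374.9091 kcal/day.
TEE = BMR × activity factor = 1374.9091 × 1.45 = 1993.6182 kcal/day.

1994 kilocalories/day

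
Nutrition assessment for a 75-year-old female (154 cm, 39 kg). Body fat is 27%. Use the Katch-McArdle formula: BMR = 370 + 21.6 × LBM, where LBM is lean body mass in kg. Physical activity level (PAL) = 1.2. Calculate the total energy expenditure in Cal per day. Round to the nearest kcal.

1182 Cal per day

LBM = 39 × (1 − 0.27) = 28.47 kg. Katch-McArdle: BMR = 370 + 21.6 × 28.47 = 984.952 kcal/day.
TEE = BMR × activity factor = 984.952 × 1.2 = 1181.9424 kcal/day.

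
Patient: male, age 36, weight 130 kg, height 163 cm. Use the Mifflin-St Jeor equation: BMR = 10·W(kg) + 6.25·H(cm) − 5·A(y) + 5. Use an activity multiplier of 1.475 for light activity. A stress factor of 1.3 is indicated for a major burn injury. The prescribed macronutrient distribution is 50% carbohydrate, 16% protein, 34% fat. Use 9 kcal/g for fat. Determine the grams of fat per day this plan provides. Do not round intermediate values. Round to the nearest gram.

Mifflin-St Jeor (male): BMR = 10(130) + 6.25(163) − 5(36) + 5 = 1300 + 1018.75 − 180 + 5 = 2143.75 kcal/day.
TEE = 2143.75 × 1.475 = 3162.0313 kcal/day.
With stress factor 1.3: 3162.0313 × 1.3 = 4110.6406 kcal/day.
Fat energy = 34% × 4110.6406 = 1397.6178 kcal.
Fat = 1397.6178 ÷ 9 kcal/g = 155.2909 g.

155 g/day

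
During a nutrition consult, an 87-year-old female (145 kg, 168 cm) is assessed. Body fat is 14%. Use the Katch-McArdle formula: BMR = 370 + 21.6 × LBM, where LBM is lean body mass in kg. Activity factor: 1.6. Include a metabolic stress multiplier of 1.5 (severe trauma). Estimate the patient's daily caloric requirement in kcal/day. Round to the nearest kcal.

7352 kcal/day

LBM = 145 × (1 − 0.14) = 124.7 kg. Katch-McArdle: BMR = 370 + 21.6 × 124.7 = 3063.52 kcal/day.
TEE = BMR × activity factor = 3063.52 × 1.6 = 4901.632 kcal/day.
Apply stress factor: 4901.632 × 1.5 = 7352.448 kcal/day.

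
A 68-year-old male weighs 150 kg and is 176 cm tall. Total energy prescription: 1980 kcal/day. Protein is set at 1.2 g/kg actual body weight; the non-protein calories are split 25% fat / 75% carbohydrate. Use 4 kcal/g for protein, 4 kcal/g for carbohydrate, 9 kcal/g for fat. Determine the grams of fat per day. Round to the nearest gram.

Protein = 1.2 × 150 = 180 g → 180 × 4 = 720 kcal.
Non-protein calories = 1980 − 720 = 1260 kcal.
Fat: 25% × 1260 = 315 kcal; carbohydrate: 945 kcal.
Fat: 315 kcal ÷ 9 kcal/g = 35 g.

35 g/day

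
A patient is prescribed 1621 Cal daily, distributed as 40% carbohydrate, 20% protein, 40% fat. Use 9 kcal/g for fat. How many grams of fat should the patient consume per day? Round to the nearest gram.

72 g/day

Fat energy = 40% × 1621 = 648.4 kcal.
At 9 kcal/g: 648.4 ÷ 9 = 72.0444 g.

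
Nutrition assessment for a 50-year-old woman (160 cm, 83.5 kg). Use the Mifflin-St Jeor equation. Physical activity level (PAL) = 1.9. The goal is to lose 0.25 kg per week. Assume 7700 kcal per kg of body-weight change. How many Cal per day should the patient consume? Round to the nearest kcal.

Mifflin-St Jeor (female): BMR = 10(83.5) + 6.25(160) − 5(50) − 161 = 835 + 1000 − 250 − 161 = 1424 kcal/day.
TEE = 1424 × 1.9 = 2705.6 kcal/day.
Required daily deficit = 0.25 × 7700 ÷ 7 = 275 kcal/day.
Target intake = 2705.6 − 275 = 2430.6 kcal/day.

2431 Cal per day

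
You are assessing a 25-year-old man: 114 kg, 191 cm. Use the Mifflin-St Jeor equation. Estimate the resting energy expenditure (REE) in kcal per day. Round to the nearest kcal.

2214 kcal per day

Mifflin-St Jeor (male): BMR = 10(114) + 6.25(191) − 5(25) + 5 = 1140 + 1193.75 − 125 + 5 = 2213.75 kcal/day.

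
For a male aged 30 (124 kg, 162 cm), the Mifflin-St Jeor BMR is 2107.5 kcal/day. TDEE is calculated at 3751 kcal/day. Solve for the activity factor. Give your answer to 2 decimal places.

1.78

Activity factor = TEE ÷ BMR = 3751 ÷ 2107.5 = 1.78.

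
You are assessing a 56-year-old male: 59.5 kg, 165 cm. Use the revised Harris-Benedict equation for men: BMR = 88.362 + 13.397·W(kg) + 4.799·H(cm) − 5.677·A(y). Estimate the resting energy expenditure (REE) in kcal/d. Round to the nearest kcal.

1359 kcal/d

Harris-Benedict: BMR = 88.362 + 13.397(59.5) + 4.799(165) − 5.677(56) = 1359.4065 kcal/day.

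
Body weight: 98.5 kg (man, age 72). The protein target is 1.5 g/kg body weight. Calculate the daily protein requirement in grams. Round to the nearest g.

Protein = 1.5 g/kg × 98.5 kg = 147.75 g/day.

148 g/day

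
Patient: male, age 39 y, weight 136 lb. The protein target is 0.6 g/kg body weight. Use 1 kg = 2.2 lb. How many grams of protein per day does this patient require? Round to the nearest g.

Weight in kg = 136 ÷ 2.2 = 61.8182 kg.
Protein = 0.6 g/kg × 61.8182 kg = 37.0909 g/day.

37 g/day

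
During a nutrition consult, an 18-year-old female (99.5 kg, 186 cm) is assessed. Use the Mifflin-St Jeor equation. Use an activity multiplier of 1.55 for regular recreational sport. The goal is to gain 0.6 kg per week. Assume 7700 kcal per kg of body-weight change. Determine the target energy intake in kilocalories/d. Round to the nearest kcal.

Mifflin-St Jeor (female): BMR = 10(99.5) + 6.25(186) − 5(18) − 161 = 995 + 1162.5 − 90 − 161 = 1906.5 kcal/day.
TEE = 1906.5 × 1.55 = 2955.075 kcal/day.
Required daily surplus = 0.6 × 7700 ÷ 7 = 660 kcal/day.
Target intake = 2955.075 + 660 = 3615.075 kcal/day.

3615 kilocalories/d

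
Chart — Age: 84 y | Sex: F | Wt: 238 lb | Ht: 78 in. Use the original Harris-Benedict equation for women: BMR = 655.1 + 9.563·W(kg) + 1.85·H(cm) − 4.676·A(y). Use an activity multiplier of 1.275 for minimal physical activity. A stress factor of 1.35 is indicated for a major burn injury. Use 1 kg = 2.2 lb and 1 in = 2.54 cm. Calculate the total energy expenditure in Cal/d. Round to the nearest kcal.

Convert to metric: weight = 238 ÷ 2.2 = 108.1818 kg; height = 78 × 2.54 = 198.12 cm.
Harris-Benedict: BMR = 655.1 + 9.563(108.1818) + 1.85(198.12) − 4.676(84) = 1663.3807 kcal/day.
TEE = BMR × activity factor = 1663.3807 × 1.275 = 2120.8104 kcal/day.
Apply stress factor: 2120.8104 × 1.35 = 2863.0941 kcal/day.

2863 Cal/d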